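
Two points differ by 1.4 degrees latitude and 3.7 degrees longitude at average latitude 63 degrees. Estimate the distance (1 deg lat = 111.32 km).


dlat_km = 1.4 * 111.32 = 155.848
dlon_km = 3.7 * 111.32 * cos(63) ≈ 186.991
dist = sqrt(155.848^2 + 186.991^2) ≈ 243.4 km

243.4 km


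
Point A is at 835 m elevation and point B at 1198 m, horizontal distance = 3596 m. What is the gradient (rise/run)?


gradient = (1198 - 835) / 3596 = 363 / 3596 = 0.1009

0.1009


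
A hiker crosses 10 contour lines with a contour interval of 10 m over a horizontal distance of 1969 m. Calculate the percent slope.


elevation change = 10 * 10 = 100 m
slope = 100 / 1969 * 100 = 5.1%

5.1%


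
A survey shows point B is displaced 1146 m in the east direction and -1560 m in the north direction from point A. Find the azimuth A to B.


az = atan2(1146, -1560) = 143.7 deg
adjusted to 0-360: 143.7 degrees

143.7 degrees


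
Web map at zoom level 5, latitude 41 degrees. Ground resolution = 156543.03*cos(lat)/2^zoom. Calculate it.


res = 156543.03 * cos(41) / 2^5 = 156543.03 * 0.75470958 / 32 = 3692.02 m/pixel

3692.02 m/pixel


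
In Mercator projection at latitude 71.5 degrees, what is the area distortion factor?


area_distortion = 1/cos^2(71.5) = 9.932

9.932


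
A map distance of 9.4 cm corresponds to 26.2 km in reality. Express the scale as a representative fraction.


ground = 26.2 km = 2620000 cm; RF denominator = ground / map = 2620000 / 9.4 ≈ 278723; RF = 1:278723

1:278723


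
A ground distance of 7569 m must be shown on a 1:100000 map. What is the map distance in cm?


map_cm = 7569 * 100 / 100000 = 7.569 cm ≈ 7.57 cm

7.57 cm


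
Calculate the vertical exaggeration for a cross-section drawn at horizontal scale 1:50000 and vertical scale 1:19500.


VE = horizontal_scale / vertical_scale = 50000 / 19500 ≈ 2.6

2.6x


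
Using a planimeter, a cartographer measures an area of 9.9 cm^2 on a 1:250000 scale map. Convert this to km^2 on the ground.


ground_area = 9.9 * (250000/100)^2 = 61875000.0 m^2 = 61.875 km^2

61.875 km^2


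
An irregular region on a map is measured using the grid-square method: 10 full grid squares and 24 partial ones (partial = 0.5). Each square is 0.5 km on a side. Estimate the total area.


effective squares = 10 + 24 * 0.5 = 22.0
area = 22.0 * 0.25 = 5.5 km^2

5.5 km^2


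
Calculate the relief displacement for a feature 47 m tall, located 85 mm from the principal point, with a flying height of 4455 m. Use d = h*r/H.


d = h * r / H = 47 * 85 / 4455 = 0.9 mm

0.9 mm


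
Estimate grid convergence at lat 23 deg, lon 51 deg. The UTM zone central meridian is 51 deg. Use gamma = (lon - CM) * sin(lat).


gamma = (51 - 51) * sin(23) = 0 * 0.390731 = 0.0 degrees

0.0 degrees


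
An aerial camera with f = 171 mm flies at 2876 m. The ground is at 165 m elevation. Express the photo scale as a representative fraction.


scale = f / (H - h) = 171 mm / 2711 m = 171 / 2711000 = 1:15854

1:15854


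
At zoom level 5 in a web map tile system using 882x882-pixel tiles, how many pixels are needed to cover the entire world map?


tiles per axis = 2^5 = 32
total tiles = 32^2 = 1024
pixels per axis = 32 * 882 = 28224
total pixels = 28224^2 = 796594176

796594176 pixels


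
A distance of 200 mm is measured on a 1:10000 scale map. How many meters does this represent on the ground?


ground = 200 mm * 10000 / 1000 = 2000.0 m

2000.0 m


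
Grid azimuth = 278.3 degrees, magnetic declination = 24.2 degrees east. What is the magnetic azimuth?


magnetic azimuth = grid azimuth - declination (east +ve)
mag_az = 278.3 - 24.2 = 254.1 degrees

254.1 degrees


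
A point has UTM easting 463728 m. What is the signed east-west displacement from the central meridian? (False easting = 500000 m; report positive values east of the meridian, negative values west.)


displacement = 463728 - 500000 = -36272 m

-36272 m


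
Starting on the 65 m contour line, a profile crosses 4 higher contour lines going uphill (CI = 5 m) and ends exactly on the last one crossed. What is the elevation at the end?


elevation = 65 + 4 * 5 = 85 m

85 m


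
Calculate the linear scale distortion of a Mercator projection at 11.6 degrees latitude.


SF = 1 / cos(11.6) = 1 / 0.979575 = 1.021

1.021


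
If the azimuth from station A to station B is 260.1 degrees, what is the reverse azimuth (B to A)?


back azimuth = (260.1 + 180) mod 360 = 80.1 degrees

80.1 degrees


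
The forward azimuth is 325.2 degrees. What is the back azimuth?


back azimuth = (325.2 + 180) mod 360 = 145.2 degrees

145.2 degrees


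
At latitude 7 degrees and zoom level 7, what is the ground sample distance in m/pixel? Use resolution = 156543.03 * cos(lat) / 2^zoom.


res = 156543.03 * cos(7) / 2^7 = 156543.03 * 0.99254615 / 128 = 1213.88 m/pixel

1213.88 m/pixel


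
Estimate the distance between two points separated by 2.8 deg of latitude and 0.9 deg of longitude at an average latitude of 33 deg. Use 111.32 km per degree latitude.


dlat_km = 2.8 * 111.32 = 311.696
dlon_km = 0.9 * 111.32 * cos(33) ≈ 84.025
dist = sqrt(311.696^2 + 84.025^2) ≈ 322.8 km

322.8 km


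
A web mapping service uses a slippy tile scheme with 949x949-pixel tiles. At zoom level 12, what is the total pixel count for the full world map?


tiles per axis = 2^12 = 4096
total tiles = 4096^2 = 16777216
pixels per axis = 4096 * 949 = 3887104
total pixels = 3887104^2 = 15109577506816

15109577506816 pixels


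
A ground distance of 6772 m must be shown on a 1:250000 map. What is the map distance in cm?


map_cm = 6772 * 100 / 250000 = 2.7088 cm ≈ 2.71 cm

2.71 cm


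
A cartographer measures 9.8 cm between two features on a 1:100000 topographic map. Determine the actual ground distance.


ground = 9.8 cm * 100000 / 100 = 9800.0 m = 9.8 km

9.8 km


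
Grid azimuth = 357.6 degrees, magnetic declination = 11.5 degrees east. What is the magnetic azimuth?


magnetic azimuth = grid azimuth - declination (east +ve)
mag_az = 357.6 - 11.5 = 346.1 degrees

346.1 degrees


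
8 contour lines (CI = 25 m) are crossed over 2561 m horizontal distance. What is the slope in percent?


elevation change = 8 * 25 = 200 m
slope = 200 / 2561 * 100 = 7.8%

7.8%


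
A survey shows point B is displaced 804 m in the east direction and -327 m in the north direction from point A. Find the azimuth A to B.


az = atan2(804, -327) = 112.1 deg
adjusted to 0-360: 112.1 degrees

112.1 degrees


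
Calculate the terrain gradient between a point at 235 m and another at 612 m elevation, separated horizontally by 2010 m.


gradient = (612 - 235) / 2010 = 377 / 2010 = 0.1876

0.1876


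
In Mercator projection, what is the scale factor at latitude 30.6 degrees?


SF = 1 / cos(30.6) = 1 / 0.860742 = 1.162

1.162


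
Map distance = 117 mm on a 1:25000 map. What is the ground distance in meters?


ground = 117 mm * 25000 / 1000 = 2925.0 m

2925.0 m


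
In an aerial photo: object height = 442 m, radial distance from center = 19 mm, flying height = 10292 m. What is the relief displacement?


d = h * r / H = 442 * 19 / 10292 = 0.82 mm

0.82 mm


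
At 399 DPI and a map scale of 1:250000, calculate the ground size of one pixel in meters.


pixel_cm = 2.54 / 399 ≈ 0.006366 cm
ground = pixel_cm * 250000 / 100 = 2.54 * 250000 / (399 * 100) = 635000 / 39900 ≈ 15.91 m

15.91 m


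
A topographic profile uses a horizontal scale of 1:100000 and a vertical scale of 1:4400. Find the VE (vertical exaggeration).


VE = horizontal_scale / vertical_scale = 100000 / 4400 ≈ 22.7

22.7x


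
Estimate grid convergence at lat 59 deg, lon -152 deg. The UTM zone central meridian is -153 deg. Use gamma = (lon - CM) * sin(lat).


gamma = (-152 - -153) * sin(59) = 1 * 0.857167 = 0.857 degrees

0.857 degrees


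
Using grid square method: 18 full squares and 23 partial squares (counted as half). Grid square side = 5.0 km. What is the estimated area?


effective squares = 18 + 23 * 0.5 = 29.5
area = 29.5 * 25.0 = 737.5 km^2

737.5 km^2


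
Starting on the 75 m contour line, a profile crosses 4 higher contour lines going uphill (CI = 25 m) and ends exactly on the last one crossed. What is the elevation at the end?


elevation = 75 + 4 * 25 = 175 m

175 m


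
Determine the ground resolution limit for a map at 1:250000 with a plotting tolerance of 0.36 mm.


ground = 0.36 mm * 250000 / 1000 = 90.0 m

90.0 m


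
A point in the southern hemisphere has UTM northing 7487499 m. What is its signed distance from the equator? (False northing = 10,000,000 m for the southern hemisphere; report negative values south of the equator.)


For southern: actual = 7487499 - 10000000 = -2512501 m

-2512501 m


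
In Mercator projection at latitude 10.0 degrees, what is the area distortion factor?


area_distortion = 1/cos^2(10.0) = 1.031

1.031


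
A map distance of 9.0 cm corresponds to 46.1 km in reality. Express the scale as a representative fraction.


ground = 46.1 km = 4610000 cm; RF denominator = ground / map = 4610000 / 9.0 ≈ 512222; RF = 1:512222

1:512222


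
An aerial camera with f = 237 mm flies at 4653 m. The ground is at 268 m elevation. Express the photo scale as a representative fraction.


scale = f / (H - h) = 237 mm / 4385 m = 237 / 4385000 = 1:18502

1:18502


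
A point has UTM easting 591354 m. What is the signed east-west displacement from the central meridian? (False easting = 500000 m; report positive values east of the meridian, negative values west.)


displacement = 591354 - 500000 = 91354 m

91354 m


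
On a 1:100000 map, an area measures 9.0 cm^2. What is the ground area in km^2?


ground_area = 9.0 * (100000/100)^2 = 9000000.0 m^2 = 9.0 km^2

9.0 km^2


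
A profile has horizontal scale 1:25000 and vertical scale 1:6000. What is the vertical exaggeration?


VE = horizontal_scale / vertical_scale = 25000 / 6000 ≈ 4.2

4.2x


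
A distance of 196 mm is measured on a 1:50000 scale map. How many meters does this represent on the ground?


ground = 196 mm * 50000 / 1000 = 9800.0 m

9800.0 m


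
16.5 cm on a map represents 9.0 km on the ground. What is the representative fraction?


ground = 9.0 km = 900000 cm; RF denominator = ground / map = 900000 / 16.5 ≈ 54545; RF = 1:54545

1:54545


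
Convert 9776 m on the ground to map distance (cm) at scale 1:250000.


map_cm = 9776 * 100 / 250000 = 3.9104 cm ≈ 3.91 cm

3.91 cm


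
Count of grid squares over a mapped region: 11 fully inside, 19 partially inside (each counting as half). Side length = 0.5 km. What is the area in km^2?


effective squares = 11 + 19 * 0.5 = 20.5
area = 20.5 * 0.25 = 5.125 km^2

5.125 km^2


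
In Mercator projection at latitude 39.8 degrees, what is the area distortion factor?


area_distortion = 1/cos^2(39.8) = 1.694

1.694


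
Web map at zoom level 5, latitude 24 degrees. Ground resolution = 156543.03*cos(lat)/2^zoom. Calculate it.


res = 156543.03 * cos(24) / 2^5 = 156543.03 * 0.91354546 / 32 = 4469.04 m/pixel

4469.04 m/pixel


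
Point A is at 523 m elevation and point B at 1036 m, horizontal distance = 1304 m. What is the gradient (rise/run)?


gradient = (1036 - 523) / 1304 = 513 / 1304 = 0.3934

0.3934


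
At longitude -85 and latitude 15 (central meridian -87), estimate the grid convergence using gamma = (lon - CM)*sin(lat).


gamma = (-85 - -87) * sin(15) = 2 * 0.258819 = 0.518 degrees

0.518 degrees


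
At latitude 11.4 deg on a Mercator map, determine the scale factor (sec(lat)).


SF = 1 / cos(11.4) = 1 / 0.980271 = 1.02

1.02


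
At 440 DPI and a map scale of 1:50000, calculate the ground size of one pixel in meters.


pixel_cm = 2.54 / 440 ≈ 0.005773 cm
ground = pixel_cm * 50000 / 100 = 2.54 * 50000 / (440 * 100) = 127000 / 44000 ≈ 2.89 m

2.89 m


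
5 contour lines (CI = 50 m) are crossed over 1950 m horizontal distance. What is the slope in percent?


elevation change = 5 * 50 = 250 m
slope = 250 / 1950 * 100 = 12.8%

12.8%


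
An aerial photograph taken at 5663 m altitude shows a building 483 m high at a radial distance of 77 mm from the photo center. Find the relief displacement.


d = h * r / H = 483 * 77 / 5663 = 6.57 mm

6.57 mm


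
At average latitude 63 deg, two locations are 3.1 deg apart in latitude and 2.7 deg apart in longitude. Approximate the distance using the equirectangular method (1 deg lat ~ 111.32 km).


dlat_km = 3.1 * 111.32 = 345.092
dlon_km = 2.7 * 111.32 * cos(63) ≈ 136.453
dist = sqrt(345.092^2 + 136.453^2) ≈ 371.1 km

371.1 km


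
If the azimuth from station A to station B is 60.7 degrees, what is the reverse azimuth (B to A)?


back azimuth = (60.7 + 180) mod 360 = 240.7 degrees

240.7 degrees


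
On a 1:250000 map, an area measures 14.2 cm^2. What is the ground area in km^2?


ground_area = 14.2 * (250000/100)^2 = 88750000.0 m^2 = 88.75 km^2

88.75 km^2


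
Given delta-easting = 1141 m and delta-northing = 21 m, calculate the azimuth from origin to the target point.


az = atan2(1141, 21) = 88.9 deg
adjusted to 0-360: 88.9 degrees

88.9 degrees


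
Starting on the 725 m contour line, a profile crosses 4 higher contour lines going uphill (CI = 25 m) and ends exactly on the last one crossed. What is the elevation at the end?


elevation = 725 + 4 * 25 = 825 m

825 m


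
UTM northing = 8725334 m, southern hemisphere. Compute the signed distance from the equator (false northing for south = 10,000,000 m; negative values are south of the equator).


For southern: actual = 8725334 - 10000000 = -1274666 m

-1274666 m


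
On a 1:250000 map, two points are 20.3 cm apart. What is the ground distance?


ground = 20.3 cm * 250000 / 100 = 50750.0 m = 50.75 km

50.75 km


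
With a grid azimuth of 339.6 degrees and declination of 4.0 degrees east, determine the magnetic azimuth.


magnetic azimuth = grid azimuth - declination (east +ve)
mag_az = 339.6 - 4.0 = 335.6 degrees

335.6 degrees


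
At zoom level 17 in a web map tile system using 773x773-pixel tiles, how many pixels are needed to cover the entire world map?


tiles per axis = 2^17 = 131072
total tiles = 131072^2 = 17179869184
pixels per axis = 131072 * 773 = 101318656
total pixels = 101318656^2 = 10265470053646336

10265470053646336 pixels


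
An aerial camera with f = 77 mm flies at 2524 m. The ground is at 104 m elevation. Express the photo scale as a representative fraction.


scale = f / (H - h) = 77 mm / 2420 m = 77 / 2420000 = 1:31429

1:31429


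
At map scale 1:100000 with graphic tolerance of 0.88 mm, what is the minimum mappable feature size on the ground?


ground = 0.88 mm * 100000 / 1000 = 88.0 m

88.0 m


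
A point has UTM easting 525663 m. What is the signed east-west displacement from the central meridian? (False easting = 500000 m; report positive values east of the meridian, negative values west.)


displacement = 525663 - 500000 = 25663 m

25663 m


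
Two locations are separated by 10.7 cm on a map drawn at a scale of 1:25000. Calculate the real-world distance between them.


ground = 10.7 cm * 25000 / 100 = 2675.0 m = 2.675 km

2.675 km


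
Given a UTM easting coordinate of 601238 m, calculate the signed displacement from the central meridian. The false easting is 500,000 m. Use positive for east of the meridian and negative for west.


displacement = 601238 - 500000 = 101238 m

101238 m


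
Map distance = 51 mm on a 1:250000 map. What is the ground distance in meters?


ground = 51 mm * 250000 / 1000 = 12750.0 m

12750.0 m


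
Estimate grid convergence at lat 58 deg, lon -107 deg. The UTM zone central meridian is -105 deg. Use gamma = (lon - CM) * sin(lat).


gamma = (-107 - -105) * sin(58) = -2 * 0.848048 = -1.696 degrees

-1.696 degrees


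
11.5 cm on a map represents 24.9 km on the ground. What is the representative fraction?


ground = 24.9 km = 2490000 cm; RF denominator = ground / map = 2490000 / 11.5 ≈ 216522; RF = 1:216522

1:216522


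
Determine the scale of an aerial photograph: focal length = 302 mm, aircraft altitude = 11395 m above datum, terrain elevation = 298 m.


scale = f / (H - h) = 302 mm / 11097 m = 302 / 11097000 = 1:36745

1:36745


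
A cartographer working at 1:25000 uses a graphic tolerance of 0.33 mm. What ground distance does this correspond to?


ground = 0.33 mm * 25000 / 1000 = 8.25 m

8.25 m


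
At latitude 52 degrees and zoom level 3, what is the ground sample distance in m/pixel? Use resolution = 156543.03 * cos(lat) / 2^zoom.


res = 156543.03 * cos(52) / 2^3 = 156543.03 * 0.61566148 / 8 = 12047.19 m/pixel

12047.19 m/pixel


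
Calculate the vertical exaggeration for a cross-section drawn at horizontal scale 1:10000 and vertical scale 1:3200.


VE = horizontal_scale / vertical_scale = 10000 / 3200 = 3.125 ≈ 3.1

3.1x


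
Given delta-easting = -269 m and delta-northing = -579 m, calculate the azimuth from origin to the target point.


az = atan2(-269, -579) = -155.1 deg
adjusted to 0-360: 204.9 degrees

204.9 degrees


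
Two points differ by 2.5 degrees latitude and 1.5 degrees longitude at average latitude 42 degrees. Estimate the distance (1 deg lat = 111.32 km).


dlat_km = 2.5 * 111.32 = 278.3
dlon_km = 1.5 * 111.32 * cos(42) ≈ 124.09
dist = sqrt(278.3^2 + 124.09^2) ≈ 304.7 km

304.7 km


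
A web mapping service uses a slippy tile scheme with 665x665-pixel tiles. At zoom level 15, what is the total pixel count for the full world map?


tiles per axis = 2^15 = 32768
total tiles = 32768^2 = 1073741824
pixels per axis = 32768 * 665 = 21790720
total pixels = 21790720^2 = 474835478118400

474835478118400 pixels


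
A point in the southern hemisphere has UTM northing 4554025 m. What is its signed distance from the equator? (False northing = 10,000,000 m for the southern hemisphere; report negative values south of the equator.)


For southern: actual = 4554025 - 10000000 = -5445975 m

-5445975 m


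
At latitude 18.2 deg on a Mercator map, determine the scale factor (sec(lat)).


SF = 1 / cos(18.2) = 1 / 0.949972 = 1.053

1.053


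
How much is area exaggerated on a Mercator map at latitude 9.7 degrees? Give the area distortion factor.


area_distortion = 1/cos^2(9.7) = 1.029

1.029


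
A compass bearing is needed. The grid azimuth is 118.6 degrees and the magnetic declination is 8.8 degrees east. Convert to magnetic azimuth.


magnetic azimuth = grid azimuth - declination (east +ve)
mag_az = 118.6 - 8.8 = 109.8 degrees

109.8 degrees


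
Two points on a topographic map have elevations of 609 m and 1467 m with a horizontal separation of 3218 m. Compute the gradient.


gradient = (1467 - 609) / 3218 = 858 / 3218 = 0.2666

0.2666


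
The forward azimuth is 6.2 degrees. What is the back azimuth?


back azimuth = (6.2 + 180) mod 360 = 186.2 degrees

186.2 degrees


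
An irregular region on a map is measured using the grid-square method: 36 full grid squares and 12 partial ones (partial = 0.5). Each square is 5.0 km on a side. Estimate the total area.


effective squares = 36 + 12 * 0.5 = 42.0
area = 42.0 * 25.0 = 1050.0 km^2

1050.0 km^2


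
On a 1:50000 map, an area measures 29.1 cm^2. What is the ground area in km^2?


ground_area = 29.1 * (50000/100)^2 = 7275000.0 m^2 = 7.275 km^2

7.275 km^2


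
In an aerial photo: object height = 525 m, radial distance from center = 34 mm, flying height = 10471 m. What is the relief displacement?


d = h * r / H = 525 * 34 / 10471 = 1.7 mm

1.7 mm


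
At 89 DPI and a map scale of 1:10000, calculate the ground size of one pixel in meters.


pixel_cm = 2.54 / 89 ≈ 0.028539 cm
ground = pixel_cm * 10000 / 100 = 2.54 * 10000 / (89 * 100) = 25400 / 8900 ≈ 2.85 m

2.85 m


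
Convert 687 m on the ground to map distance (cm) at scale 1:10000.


map_cm = 687 * 100 / 10000 = 6.87 cm

6.87 cm


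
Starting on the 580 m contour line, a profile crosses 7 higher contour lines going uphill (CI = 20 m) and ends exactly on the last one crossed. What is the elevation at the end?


elevation = 580 + 7 * 20 = 720 m

720 m


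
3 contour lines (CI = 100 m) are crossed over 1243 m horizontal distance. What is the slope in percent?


elevation change = 3 * 100 = 300 m
slope = 300 / 1243 * 100 = 24.1%

24.1%


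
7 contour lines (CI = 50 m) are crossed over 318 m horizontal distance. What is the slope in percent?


elevation change = 7 * 50 = 350 m
slope = 350 / 318 * 100 = 110.1%

110.1%


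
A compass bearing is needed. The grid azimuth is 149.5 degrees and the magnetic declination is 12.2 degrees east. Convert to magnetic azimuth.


magnetic azimuth = grid azimuth - declination (east +ve)
mag_az = 149.5 - 12.2 = 137.3 degrees

137.3 degrees


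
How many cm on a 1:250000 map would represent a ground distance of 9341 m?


map_cm = 9341 * 100 / 250000 = 3.7364 cm ≈ 3.74 cm

3.74 cm


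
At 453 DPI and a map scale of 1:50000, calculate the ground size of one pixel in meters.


pixel_cm = 2.54 / 453 ≈ 0.005607 cm
ground = pixel_cm * 50000 / 100 = 2.54 * 50000 / (453 * 100) = 127000 / 45300 ≈ 2.8 m

2.8 m


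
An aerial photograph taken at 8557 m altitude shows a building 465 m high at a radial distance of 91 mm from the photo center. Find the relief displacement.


d = h * r / H = 465 * 91 / 8557 = 4.95 mm

4.95 mm


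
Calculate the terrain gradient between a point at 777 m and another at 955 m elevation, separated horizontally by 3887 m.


gradient = (955 - 777) / 3887 = 178 / 3887 = 0.0458

0.0458


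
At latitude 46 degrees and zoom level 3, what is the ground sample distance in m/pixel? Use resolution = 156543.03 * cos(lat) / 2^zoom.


res = 156543.03 * cos(46) / 2^3 = 156543.03 * 0.69465837 / 8 = 13592.99 m/pixel

13592.99 m/pixel


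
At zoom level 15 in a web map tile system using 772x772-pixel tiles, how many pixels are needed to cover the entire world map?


tiles per axis = 2^15 = 32768
total tiles = 32768^2 = 1073741824
pixels per axis = 32768 * 772 = 25296896
total pixels = 25296896^2 = 639932947234816

639932947234816 pixels


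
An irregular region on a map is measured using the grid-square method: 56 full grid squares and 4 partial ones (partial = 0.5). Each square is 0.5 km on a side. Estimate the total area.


effective squares = 56 + 4 * 0.5 = 58.0
area = 58.0 * 0.25 = 14.5 km^2

14.5 km^2


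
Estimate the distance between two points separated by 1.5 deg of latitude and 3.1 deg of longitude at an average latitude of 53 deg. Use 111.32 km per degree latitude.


dlat_km = 1.5 * 111.32 = 166.98
dlon_km = 3.1 * 111.32 * cos(53) ≈ 207.682
dist = sqrt(166.98^2 + 207.682^2) ≈ 266.5 km

266.5 km


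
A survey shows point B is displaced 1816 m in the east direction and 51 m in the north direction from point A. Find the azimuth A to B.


az = atan2(1816, 51) = 88.4 deg
adjusted to 0-360: 88.4 degrees

88.4 degrees


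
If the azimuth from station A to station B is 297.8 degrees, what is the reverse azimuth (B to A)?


back azimuth = (297.8 + 180) mod 360 = 117.8 degrees

117.8 degrees


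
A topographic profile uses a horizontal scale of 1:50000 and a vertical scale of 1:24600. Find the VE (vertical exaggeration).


VE = horizontal_scale / vertical_scale = 50000 / 24600 ≈ 2.0

2.0x


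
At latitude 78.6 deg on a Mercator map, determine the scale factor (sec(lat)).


SF = 1 / cos(78.6) = 1 / 0.197657 = 5.059

5.059


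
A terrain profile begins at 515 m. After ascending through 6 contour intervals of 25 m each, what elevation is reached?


elevation = 515 + 6 * 25 = 665 m

665 m


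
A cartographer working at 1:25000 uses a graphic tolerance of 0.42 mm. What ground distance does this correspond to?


ground = 0.42 mm * 25000 / 1000 = 10.5 m

10.5 m


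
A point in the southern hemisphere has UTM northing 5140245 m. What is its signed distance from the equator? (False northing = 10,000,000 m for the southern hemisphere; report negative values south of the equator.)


For southern: actual = 5140245 - 10000000 = -4859755 m

-4859755 m


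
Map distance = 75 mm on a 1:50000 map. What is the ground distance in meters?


ground = 75 mm * 50000 / 1000 = 3750.0 m

3750.0 m


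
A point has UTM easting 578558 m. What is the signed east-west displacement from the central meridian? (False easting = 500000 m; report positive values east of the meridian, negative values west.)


displacement = 578558 - 500000 = 78558 m

78558 m


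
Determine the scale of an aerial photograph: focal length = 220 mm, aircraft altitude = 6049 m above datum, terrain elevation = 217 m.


scale = f / (H - h) = 220 mm / 5832 m = 220 / 5832000 = 1:26509

1:26509


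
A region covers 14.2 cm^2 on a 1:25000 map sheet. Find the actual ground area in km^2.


ground_area = 14.2 * (25000/100)^2 = 887500.0 m^2 = 0.8875 km^2 ≈ 0.888 km^2

0.888 km^2


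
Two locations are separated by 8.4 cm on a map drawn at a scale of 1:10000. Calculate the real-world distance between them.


ground = 8.4 cm * 10000 / 100 = 840.0 m

840.0 m


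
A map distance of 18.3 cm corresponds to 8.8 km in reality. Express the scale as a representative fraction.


ground = 8.8 km = 880000 cm; RF denominator = ground / map = 880000 / 18.3 ≈ 48087; RF = 1:48087

1:48087


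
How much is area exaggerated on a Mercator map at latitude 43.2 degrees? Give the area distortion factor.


area_distortion = 1/cos^2(43.2) = 1.882

1.882


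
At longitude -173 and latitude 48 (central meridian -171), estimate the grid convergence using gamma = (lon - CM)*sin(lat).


gamma = (-173 - -171) * sin(48) = -2 * 0.743145 = -1.486 degrees

-1.486 degrees


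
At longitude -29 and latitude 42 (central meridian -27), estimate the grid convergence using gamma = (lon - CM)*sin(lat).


gamma = (-29 - -27) * sin(42) = -2 * 0.669131 = -1.338 degrees

-1.338 degrees


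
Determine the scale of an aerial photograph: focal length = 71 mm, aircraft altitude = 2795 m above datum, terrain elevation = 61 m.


scale = f / (H - h) = 71 mm / 2734 m = 71 / 2734000 = 1:38507

1:38507


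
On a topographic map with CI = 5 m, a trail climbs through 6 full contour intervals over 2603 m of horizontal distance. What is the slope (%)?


elevation change = 6 * 5 = 30 m
slope = 30 / 2603 * 100 = 1.2%

1.2%


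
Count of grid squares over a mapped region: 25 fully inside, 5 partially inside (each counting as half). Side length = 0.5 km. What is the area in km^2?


effective squares = 25 + 5 * 0.5 = 27.5
area = 27.5 * 0.25 = 6.875 km^2

6.875 km^2


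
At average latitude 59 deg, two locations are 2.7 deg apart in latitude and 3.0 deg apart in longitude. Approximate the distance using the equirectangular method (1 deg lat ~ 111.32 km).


dlat_km = 2.7 * 111.32 = 300.564
dlon_km = 3.0 * 111.32 * cos(59) ≈ 172.002
dist = sqrt(300.564^2 + 172.002^2) ≈ 346.3 km

346.3 km


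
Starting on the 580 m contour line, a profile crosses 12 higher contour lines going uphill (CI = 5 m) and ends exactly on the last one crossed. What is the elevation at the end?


elevation = 580 + 12 * 5 = 640 m

640 m


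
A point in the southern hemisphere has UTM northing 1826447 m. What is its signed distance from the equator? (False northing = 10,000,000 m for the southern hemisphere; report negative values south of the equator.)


For southern: actual = 1826447 - 10000000 = -8173553 m

-8173553 m


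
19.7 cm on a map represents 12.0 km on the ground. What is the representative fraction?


ground = 12.0 km = 1200000 cm; RF denominator = ground / map = 1200000 / 19.7 ≈ 60914; RF = 1:60914

1:60914


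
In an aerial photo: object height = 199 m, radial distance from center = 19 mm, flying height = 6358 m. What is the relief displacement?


d = h * r / H = 199 * 19 / 6358 = 0.59 mm

0.59 mm


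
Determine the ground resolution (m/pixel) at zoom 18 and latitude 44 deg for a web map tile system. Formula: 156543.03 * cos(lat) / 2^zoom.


res = 156543.03 * cos(44) / 2^18 = 156543.03 * 0.7193398 / 262144 = 0.43 m/pixel

0.43 m/pixel


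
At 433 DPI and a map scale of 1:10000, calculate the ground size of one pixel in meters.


pixel_cm = 2.54 / 433 ≈ 0.005866 cm
ground = pixel_cm * 10000 / 100 = 2.54 * 10000 / (433 * 100) = 25400 / 43300 ≈ 0.59 m

0.59 m


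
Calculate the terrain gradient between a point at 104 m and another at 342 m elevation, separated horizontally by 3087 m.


gradient = (342 - 104) / 3087 = 238 / 3087 = 0.0771

0.0771


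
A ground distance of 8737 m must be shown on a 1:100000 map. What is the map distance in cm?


map_cm = 8737 * 100 / 100000 = 8.737 cm ≈ 8.74 cm

8.74 cm


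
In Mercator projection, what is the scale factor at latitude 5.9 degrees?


SF = 1 / cos(5.9) = 1 / 0.994703 = 1.005

1.005


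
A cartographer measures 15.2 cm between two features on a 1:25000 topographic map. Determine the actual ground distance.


ground = 15.2 cm * 25000 / 100 = 3800.0 m = 3.8 km

3.8 km


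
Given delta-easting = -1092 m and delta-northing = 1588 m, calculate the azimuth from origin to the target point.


az = atan2(-1092, 1588) = -34.5 deg
adjusted to 0-360: 325.5 degrees

325.5 degrees


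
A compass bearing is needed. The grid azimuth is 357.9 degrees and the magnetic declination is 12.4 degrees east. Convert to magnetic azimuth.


magnetic azimuth = grid azimuth - declination (east +ve)
mag_az = 357.9 - 12.4 = 345.5 degrees

345.5 degrees


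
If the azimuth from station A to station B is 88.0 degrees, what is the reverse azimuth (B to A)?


back azimuth = (88.0 + 180) mod 360 = 268.0 degrees

268.0 degrees


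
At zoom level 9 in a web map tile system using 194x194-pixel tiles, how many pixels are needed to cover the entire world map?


tiles per axis = 2^9 = 512
total tiles = 512^2 = 262144
pixels per axis = 512 * 194 = 99328
total pixels = 99328^2 = 9866051584

9866051584 pixels


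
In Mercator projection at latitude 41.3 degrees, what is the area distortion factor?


area_distortion = 1/cos^2(41.3) = 1.772

1.772


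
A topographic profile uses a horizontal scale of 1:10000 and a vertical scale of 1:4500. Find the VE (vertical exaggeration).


VE = horizontal_scale / vertical_scale = 10000 / 4500 ≈ 2.2

2.2x


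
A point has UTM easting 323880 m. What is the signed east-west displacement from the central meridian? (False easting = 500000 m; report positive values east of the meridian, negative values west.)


displacement = 323880 - 500000 = -176120 m

-176120 m


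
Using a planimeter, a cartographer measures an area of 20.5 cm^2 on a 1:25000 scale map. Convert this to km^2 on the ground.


ground_area = 20.5 * (25000/100)^2 = 1281250.0 m^2 = 1.28125 km^2 ≈ 1.281 km^2

1.281 km^2


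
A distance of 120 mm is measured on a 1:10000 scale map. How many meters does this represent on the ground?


ground = 120 mm * 10000 / 1000 = 1200.0 m

1200.0 m


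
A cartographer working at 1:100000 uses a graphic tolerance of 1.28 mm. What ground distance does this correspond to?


ground = 1.28 mm * 100000 / 1000 = 128.0 m

128.0 m


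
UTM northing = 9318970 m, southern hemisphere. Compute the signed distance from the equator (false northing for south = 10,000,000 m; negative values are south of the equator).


For southern: actual = 9318970 - 10000000 = -681030 m

-681030 m


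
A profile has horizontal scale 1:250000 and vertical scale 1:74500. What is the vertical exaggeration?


VE = horizontal_scale / vertical_scale = 250000 / 74500 ≈ 3.4

3.4x


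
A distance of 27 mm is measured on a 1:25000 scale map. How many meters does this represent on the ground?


ground = 27 mm * 25000 / 1000 = 675.0 m

675.0 m


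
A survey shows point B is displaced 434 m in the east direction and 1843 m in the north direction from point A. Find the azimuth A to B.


az = atan2(434, 1843) = 13.3 deg
adjusted to 0-360: 13.3 degrees

13.3 degrees


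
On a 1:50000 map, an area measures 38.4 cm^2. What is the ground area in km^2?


ground_area = 38.4 * (50000/100)^2 = 9600000.0 m^2 = 9.6 km^2

9.6 km^2


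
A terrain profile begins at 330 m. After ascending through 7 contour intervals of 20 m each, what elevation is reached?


elevation = 330 + 7 * 20 = 470 m

470 m


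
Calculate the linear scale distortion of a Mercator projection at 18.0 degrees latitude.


SF = 1 / cos(18.0) = 1 / 0.951057 = 1.051

1.051


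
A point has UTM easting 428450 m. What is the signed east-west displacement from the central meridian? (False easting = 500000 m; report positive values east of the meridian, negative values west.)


displacement = 428450 - 500000 = -71550 m

-71550 m


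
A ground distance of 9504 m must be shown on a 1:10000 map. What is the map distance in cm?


map_cm = 9504 * 100 / 10000 = 95.04 cm

95.04 cm


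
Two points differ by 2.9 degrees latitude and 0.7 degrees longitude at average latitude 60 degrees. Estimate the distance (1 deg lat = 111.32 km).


dlat_km = 2.9 * 111.32 = 322.828
dlon_km = 0.7 * 111.32 * cos(60) ≈ 38.962
dist = sqrt(322.828^2 + 38.962^2) ≈ 325.2 km

325.2 km


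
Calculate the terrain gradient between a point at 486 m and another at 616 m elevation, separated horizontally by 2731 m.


gradient = (616 - 486) / 2731 = 130 / 2731 = 0.0476

0.0476


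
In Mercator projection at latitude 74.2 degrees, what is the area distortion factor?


area_distortion = 1/cos^2(74.2) = 13.489

13.489


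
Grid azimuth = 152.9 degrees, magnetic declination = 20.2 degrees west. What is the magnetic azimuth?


magnetic azimuth = grid azimuth - declination (east +ve)
mag_az = 152.9 - -20.2 = 173.1 degrees

173.1 degrees


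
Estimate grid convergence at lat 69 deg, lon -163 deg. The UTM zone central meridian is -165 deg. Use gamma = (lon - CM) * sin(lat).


gamma = (-163 - -165) * sin(69) = 2 * 0.93358 = 1.867 degrees

1.867 degrees


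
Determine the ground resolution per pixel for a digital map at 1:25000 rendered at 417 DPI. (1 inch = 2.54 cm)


pixel_cm = 2.54 / 417 ≈ 0.006091 cm
ground = pixel_cm * 25000 / 100 = 2.54 * 25000 / (417 * 100) = 63500 / 41700 ≈ 1.52 m

1.52 m


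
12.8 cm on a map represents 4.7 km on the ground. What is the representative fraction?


ground = 4.7 km = 470000 cm; RF denominator = ground / map = 470000 / 12.8 ≈ 36719; RF = 1:36719

1:36719


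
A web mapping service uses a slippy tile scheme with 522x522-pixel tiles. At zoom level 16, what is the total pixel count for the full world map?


tiles per axis = 2^16 = 65536
total tiles = 65536^2 = 4294967296
pixels per axis = 65536 * 522 = 34209792
total pixels = 34209792^2 = 1170309868683264

1170309868683264 pixels


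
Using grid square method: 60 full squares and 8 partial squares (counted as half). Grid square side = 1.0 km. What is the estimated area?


effective squares = 60 + 8 * 0.5 = 64.0
area = 64.0 * 1.0 = 64.0 km^2

64.0 km^2


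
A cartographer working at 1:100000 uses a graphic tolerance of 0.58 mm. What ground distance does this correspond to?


ground = 0.58 mm * 100000 / 1000 = 58.0 m

58.0 m


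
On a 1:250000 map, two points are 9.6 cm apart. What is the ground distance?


ground = 9.6 cm * 250000 / 100 = 24000.0 m = 24.0 km

24.0 km


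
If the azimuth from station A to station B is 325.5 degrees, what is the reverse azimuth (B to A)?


back azimuth = (325.5 + 180) mod 360 = 145.5 degrees

145.5 degrees


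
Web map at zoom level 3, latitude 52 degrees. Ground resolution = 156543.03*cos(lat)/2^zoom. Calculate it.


res = 156543.03 * cos(52) / 2^3 = 156543.03 * 0.61566148 / 8 = 12047.19 m/pixel

12047.19 m/pixel


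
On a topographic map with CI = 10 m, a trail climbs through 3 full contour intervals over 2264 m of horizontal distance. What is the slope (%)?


elevation change = 3 * 10 = 30 m
slope = 30 / 2264 * 100 = 1.3%

1.3%


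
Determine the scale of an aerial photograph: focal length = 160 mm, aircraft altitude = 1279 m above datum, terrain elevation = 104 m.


scale = f / (H - h) = 160 mm / 1175 m = 160 / 1175000 = 1:7344

1:7344


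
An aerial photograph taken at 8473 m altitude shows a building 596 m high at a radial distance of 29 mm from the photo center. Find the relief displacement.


d = h * r / H = 596 * 29 / 8473 = 2.04 mm

2.04 mm


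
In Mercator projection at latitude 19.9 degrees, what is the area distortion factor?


area_distortion = 1/cos^2(19.9) = 1.131

1.131


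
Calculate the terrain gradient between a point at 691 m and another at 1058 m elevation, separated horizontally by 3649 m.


gradient = (1058 - 691) / 3649 = 367 / 3649 = 0.1006

0.1006


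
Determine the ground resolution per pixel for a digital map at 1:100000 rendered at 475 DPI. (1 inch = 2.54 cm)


pixel_cm = 2.54 / 475 ≈ 0.005347 cm
ground = pixel_cm * 100000 / 100 = 2.54 * 100000 / (475 * 100) = 254000 / 47500 ≈ 5.35 m

5.35 m


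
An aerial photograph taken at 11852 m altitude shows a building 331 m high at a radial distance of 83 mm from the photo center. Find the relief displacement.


d = h * r / H = 331 * 83 / 11852 = 2.32 mm

2.32 mm


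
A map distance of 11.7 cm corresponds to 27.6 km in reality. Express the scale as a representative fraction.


ground = 27.6 km = 2760000 cm; RF denominator = ground / map = 2760000 / 11.7 ≈ 235897; RF = 1:235897

1:235897


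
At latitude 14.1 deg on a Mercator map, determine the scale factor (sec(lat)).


SF = 1 / cos(14.1) = 1 / 0.969872 = 1.031

1.031


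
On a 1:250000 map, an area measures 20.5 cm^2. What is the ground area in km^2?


ground_area = 20.5 * (250000/100)^2 = 128125000.0 m^2 = 128.125 km^2

128.125 km^2


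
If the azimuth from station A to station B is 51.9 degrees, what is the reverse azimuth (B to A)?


back azimuth = (51.9 + 180) mod 360 = 231.9 degrees

231.9 degrees


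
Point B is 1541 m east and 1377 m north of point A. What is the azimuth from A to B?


az = atan2(1541, 1377) = 48.2 deg
adjusted to 0-360: 48.2 degrees

48.2 degrees


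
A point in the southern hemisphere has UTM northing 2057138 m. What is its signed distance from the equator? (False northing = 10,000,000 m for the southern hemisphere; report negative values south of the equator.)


For southern: actual = 2057138 - 10000000 = -7942862 m

-7942862 m


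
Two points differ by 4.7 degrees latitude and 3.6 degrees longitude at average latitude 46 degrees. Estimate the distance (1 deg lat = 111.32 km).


dlat_km = 4.7 * 111.32 = 523.204
dlon_km = 3.6 * 111.32 * cos(46) ≈ 278.386
dist = sqrt(523.204^2 + 278.386^2) ≈ 592.7 km

592.7 km


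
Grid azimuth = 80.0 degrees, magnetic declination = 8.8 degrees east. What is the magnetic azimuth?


magnetic azimuth = grid azimuth - declination (east +ve)
mag_az = 80.0 - 8.8 = 71.2 degrees

71.2 degrees


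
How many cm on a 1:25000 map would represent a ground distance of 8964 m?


map_cm = 8964 * 100 / 25000 = 35.856 cm ≈ 35.86 cm

35.86 cm


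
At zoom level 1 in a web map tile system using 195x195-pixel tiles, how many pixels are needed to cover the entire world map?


tiles per axis = 2^1 = 2
total tiles = 2^2 = 4
pixels per axis = 2 * 195 = 390
total pixels = 390^2 = 152100

152100 pixels
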